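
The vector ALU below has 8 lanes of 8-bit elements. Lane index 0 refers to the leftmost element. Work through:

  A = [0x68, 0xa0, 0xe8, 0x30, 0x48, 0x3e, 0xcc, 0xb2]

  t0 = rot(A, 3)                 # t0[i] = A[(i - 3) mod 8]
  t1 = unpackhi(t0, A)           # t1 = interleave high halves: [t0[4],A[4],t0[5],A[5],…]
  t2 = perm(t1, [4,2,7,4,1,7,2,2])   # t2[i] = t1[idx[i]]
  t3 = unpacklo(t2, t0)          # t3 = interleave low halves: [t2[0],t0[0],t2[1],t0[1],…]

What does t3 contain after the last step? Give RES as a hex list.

RES = [ 0x30  0x3e  0xe8  0xcc  0xb2  0xb2  0x30  0x68 ]

→ t0 |3e|cc|b2|68|a0|e8|30|48|
→ t1 |a0|48|e8|3e|30|cc|48|b2|
→ t2 |30|e8|b2|30|48|b2|e8|e8|
→ t3 |30|3e|e8|cc|b2|b2|30|68|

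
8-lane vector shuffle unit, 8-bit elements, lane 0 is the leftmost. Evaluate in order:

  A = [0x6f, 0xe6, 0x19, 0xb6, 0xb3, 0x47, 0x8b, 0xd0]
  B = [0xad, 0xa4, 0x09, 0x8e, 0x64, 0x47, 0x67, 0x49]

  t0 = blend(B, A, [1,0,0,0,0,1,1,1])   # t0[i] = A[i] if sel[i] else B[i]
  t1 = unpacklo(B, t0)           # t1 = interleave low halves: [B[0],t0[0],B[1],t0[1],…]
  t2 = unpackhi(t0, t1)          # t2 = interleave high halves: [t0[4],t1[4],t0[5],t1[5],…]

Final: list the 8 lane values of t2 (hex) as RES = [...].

→ t0 |6f|a4|09|8e|64|47|8b|d0|
→ t1 |ad|6f|a4|a4|09|09|8e|8e|
→ t2 |64|09|47|09|8b|8e|d0|8e|

RES = [ 0x64  0x09  0x47  0x09  0x8b  0x8e  0xd0  0x8e ]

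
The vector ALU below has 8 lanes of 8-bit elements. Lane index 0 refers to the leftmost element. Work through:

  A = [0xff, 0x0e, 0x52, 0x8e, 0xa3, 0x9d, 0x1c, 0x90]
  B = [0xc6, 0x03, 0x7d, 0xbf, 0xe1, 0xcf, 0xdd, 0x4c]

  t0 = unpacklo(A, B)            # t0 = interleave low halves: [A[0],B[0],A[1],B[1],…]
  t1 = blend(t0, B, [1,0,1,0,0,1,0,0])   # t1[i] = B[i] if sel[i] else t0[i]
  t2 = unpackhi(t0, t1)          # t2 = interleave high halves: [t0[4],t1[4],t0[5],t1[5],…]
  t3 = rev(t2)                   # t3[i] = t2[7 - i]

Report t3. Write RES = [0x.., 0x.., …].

  t0: ff c6 0e 03 52 7d 8e bf
  t1: c6 c6 7d 03 52 cf 8e bf
  t2: 52 52 7d cf 8e 8e bf bf
  t3: bf bf 8e 8e cf 7d 52 52

RES = [ 0xbf  0xbf  0x8e  0x8e  0xcf  0x7d  0x52  0x52 ]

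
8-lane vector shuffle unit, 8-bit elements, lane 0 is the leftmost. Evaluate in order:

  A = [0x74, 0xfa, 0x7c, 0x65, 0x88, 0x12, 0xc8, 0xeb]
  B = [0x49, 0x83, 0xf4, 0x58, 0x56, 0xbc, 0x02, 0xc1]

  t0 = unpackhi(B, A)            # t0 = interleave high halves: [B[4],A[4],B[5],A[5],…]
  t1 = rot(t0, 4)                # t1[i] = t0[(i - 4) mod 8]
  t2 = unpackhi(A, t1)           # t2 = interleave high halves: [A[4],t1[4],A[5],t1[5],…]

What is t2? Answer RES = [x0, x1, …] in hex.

t0 = [0x56, 0x88, 0xbc, 0x12, 0x02, 0xc8, 0xc1, 0xeb]
t1 = [0x02, 0xc8, 0xc1, 0xeb, 0x56, 0x88, 0xbc, 0x12]
t2 = [0x88, 0x56, 0x12, 0x88, 0xc8, 0xbc, 0xeb, 0x12]

RES = [ 0x88  0x56  0x12  0x88  0xc8  0xbc  0xeb  0x12 ]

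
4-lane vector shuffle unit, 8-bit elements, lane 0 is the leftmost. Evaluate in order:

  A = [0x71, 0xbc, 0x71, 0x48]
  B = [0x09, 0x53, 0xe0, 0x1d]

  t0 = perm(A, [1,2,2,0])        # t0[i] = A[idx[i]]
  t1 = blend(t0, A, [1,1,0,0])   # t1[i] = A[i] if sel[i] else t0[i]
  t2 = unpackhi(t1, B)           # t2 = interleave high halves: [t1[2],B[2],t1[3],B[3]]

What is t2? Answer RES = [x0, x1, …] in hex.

→ t0 |bc|71|71|71|
→ t1 |71|bc|71|71|
→ t2 |71|e0|71|1d|

RES = [0x71, 0xe0, 0x71, 0x1d]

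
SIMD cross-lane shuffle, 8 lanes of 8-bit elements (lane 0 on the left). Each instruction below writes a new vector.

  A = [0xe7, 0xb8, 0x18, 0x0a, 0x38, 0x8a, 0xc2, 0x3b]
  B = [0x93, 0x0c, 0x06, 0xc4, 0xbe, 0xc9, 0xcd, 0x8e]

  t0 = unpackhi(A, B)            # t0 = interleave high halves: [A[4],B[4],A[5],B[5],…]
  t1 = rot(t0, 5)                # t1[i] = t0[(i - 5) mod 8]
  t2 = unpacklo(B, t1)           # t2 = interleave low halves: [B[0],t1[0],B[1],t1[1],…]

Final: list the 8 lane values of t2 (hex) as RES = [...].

t0 = [0x38, 0xbe, 0x8a, 0xc9, 0xc2, 0xcd, 0x3b, 0x8e]
t1 = [0xc9, 0xc2, 0xcd, 0x3b, 0x8e, 0x38, 0xbe, 0x8a]
t2 = [0x93, 0xc9, 0x0c, 0xc2, 0x06, 0xcd, 0xc4, 0x3b]

RES = [0x93, 0xc9, 0x0c, 0xc2, 0x06, 0xcd, 0xc4, 0x3b]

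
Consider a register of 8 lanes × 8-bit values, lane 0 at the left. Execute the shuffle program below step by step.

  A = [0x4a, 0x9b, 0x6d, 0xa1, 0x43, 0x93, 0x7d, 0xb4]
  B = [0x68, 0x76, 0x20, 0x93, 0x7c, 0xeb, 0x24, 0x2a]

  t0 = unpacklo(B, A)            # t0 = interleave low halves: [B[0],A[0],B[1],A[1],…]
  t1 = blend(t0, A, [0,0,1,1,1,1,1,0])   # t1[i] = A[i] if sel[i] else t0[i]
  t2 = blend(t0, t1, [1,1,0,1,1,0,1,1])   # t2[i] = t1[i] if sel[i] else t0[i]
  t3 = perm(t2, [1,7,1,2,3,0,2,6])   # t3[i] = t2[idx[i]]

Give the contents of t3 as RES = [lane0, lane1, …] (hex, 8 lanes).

t0 = [0x68, 0x4a, 0x76, 0x9b, 0x20, 0x6d, 0x93, 0xa1]
t1 = [0x68, 0x4a, 0x6d, 0xa1, 0x43, 0x93, 0x7d, 0xa1]
t2 = [0x68, 0x4a, 0x76, 0xa1, 0x43, 0x6d, 0x7d, 0xa1]
t3 = [0x4a, 0xa1, 0x4a, 0x76, 0xa1, 0x68, 0x76, 0x7d]

RES = [0x4a, 0xa1, 0x4a, 0x76, 0xa1, 0x68, 0x76, 0x7d]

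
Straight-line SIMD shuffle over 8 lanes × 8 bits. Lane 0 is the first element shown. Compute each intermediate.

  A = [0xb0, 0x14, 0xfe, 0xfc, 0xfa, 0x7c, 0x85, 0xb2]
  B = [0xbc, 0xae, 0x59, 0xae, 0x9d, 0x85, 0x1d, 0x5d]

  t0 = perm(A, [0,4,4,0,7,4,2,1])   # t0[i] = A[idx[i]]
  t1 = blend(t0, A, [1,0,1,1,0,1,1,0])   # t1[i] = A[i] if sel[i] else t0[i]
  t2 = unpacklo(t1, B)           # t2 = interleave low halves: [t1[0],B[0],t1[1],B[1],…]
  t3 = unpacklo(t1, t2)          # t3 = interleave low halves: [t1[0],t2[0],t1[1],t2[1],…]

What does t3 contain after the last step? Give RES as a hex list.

RES = [0xb0, 0xb0, 0xfa, 0xbc, 0xfe, 0xfa, 0xfc, 0xae]

  t0: b0 fa fa b0 b2 fa fe 14
  t1: b0 fa fe fc b2 7c 85 14
  t2: b0 bc fa ae fe 59 fc ae
  t3: b0 b0 fa bc fe fa fc ae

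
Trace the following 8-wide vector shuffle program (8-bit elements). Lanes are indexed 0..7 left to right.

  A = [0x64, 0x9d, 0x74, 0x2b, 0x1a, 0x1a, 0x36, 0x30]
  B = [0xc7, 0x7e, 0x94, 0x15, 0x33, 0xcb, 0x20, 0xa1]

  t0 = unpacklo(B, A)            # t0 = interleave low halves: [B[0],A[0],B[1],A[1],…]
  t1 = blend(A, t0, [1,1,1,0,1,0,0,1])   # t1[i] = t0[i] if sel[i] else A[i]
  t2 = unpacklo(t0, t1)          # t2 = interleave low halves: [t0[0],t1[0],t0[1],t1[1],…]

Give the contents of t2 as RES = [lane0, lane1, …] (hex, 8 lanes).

RES = [ 0xc7  0xc7  0x64  0x64  0x7e  0x7e  0x9d  0x2b ]

t0 = [0xc7, 0x64, 0x7e, 0x9d, 0x94, 0x74, 0x15, 0x2b]
t1 = [0xc7, 0x64, 0x7e, 0x2b, 0x94, 0x1a, 0x36, 0x2b]
t2 = [0xc7, 0xc7, 0x64, 0x64, 0x7e, 0x7e, 0x9d, 0x2b]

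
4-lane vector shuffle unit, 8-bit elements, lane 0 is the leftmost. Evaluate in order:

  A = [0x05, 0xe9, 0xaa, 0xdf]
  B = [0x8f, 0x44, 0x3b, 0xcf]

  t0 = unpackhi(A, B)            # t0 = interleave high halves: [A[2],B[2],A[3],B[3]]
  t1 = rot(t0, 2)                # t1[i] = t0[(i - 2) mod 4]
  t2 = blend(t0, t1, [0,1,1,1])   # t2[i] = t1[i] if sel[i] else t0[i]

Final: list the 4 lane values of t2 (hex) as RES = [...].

RES = [ 0xaa  0xcf  0xaa  0x3b ]

→ t0 |aa|3b|df|cf|
→ t1 |df|cf|aa|3b|
→ t2 |aa|cf|aa|3b|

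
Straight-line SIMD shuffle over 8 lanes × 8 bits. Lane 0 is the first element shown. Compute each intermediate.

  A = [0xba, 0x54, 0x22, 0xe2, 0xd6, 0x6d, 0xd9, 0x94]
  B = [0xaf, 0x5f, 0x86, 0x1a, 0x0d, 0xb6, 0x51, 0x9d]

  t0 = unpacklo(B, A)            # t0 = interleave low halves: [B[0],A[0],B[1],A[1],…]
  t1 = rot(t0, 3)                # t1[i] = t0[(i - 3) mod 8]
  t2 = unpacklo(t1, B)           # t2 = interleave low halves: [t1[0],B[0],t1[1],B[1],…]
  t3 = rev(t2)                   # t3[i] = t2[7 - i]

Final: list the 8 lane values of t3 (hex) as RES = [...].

  t0: af ba 5f 54 86 22 1a e2
  t1: 22 1a e2 af ba 5f 54 86
  t2: 22 af 1a 5f e2 86 af 1a
  t3: 1a af 86 e2 5f 1a af 22

RES = [ 0x1a  0xaf  0x86  0xe2  0x5f  0x1a  0xaf  0x22 ]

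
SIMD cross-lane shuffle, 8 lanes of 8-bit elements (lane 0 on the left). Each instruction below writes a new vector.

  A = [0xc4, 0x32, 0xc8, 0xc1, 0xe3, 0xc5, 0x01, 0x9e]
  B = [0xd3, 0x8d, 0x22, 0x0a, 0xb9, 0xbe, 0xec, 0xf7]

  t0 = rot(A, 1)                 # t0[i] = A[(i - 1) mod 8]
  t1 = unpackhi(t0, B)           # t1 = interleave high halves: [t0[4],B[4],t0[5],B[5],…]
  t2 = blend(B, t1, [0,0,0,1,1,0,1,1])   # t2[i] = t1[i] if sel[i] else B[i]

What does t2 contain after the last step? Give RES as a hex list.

t0 = [0x9e, 0xc4, 0x32, 0xc8, 0xc1, 0xe3, 0xc5, 0x01]
t1 = [0xc1, 0xb9, 0xe3, 0xbe, 0xc5, 0xec, 0x01, 0xf7]
t2 = [0xd3, 0x8d, 0x22, 0xbe, 0xc5, 0xbe, 0x01, 0xf7]

RES = [ 0xd3  0x8d  0x22  0xbe  0xc5  0xbe  0x01  0xf7 ]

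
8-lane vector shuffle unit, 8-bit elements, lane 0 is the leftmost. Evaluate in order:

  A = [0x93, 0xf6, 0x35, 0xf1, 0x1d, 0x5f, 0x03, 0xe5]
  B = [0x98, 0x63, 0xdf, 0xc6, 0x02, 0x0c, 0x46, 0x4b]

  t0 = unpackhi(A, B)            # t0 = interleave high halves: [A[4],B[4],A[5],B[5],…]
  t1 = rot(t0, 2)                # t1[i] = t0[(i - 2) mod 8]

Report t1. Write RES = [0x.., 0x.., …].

  t0: 1d 02 5f 0c 03 46 e5 4b
  t1: e5 4b 1d 02 5f 0c 03 46

RES = [0xe5, 0x4b, 0x1d, 0x02, 0x5f, 0x0c, 0x03, 0x46]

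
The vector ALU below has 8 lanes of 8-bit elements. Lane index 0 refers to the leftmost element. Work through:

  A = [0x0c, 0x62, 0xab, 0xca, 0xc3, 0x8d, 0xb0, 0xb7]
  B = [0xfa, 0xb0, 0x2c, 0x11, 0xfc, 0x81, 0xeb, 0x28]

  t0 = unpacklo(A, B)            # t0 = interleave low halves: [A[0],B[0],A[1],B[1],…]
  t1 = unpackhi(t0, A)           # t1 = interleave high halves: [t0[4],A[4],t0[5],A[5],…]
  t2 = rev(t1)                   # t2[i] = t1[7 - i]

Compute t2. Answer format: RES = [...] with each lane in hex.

RES = [0xb7, 0x11, 0xb0, 0xca, 0x8d, 0x2c, 0xc3, 0xab]

  t0: 0c fa 62 b0 ab 2c ca 11
  t1: ab c3 2c 8d ca b0 11 b7
  t2: b7 11 b0 ca 8d 2c c3 ab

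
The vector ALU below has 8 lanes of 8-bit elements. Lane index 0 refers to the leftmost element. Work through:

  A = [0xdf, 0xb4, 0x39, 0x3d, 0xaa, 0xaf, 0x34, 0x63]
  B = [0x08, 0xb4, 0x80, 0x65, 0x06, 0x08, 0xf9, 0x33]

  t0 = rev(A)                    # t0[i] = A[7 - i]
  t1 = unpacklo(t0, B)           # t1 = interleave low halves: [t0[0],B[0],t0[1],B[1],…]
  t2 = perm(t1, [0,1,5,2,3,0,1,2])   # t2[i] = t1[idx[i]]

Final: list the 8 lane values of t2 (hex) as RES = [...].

→ t0 |63|34|af|aa|3d|39|b4|df|
→ t1 |63|08|34|b4|af|80|aa|65|
→ t2 |63|08|80|34|b4|63|08|34|

RES = [ 0x63  0x08  0x80  0x34  0xb4  0x63  0x08  0x34 ]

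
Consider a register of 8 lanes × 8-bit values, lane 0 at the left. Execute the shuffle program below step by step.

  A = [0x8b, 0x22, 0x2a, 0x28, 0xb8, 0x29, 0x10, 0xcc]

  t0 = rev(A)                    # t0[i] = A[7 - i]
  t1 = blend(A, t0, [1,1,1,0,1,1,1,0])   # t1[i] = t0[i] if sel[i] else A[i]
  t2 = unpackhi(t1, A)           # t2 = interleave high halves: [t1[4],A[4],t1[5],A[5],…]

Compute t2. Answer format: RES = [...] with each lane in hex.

→ t0 |cc|10|29|b8|28|2a|22|8b|
→ t1 |cc|10|29|28|28|2a|22|cc|
→ t2 |28|b8|2a|29|22|10|cc|cc|

RES = [ 0x28  0xb8  0x2a  0x29  0x22  0x10  0xcc  0xcc ]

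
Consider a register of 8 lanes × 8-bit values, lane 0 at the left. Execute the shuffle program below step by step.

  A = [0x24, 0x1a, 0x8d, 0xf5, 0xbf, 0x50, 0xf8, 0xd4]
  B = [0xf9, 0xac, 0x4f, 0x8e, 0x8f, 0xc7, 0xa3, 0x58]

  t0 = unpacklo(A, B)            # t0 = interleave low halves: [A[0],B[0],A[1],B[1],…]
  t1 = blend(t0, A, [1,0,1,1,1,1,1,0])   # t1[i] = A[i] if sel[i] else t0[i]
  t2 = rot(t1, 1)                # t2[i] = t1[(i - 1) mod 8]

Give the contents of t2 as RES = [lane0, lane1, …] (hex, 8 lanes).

→ t0 |24|f9|1a|ac|8d|4f|f5|8e|
→ t1 |24|f9|8d|f5|bf|50|f8|8e|
→ t2 |8e|24|f9|8d|f5|bf|50|f8|

RES = [ 0x8e  0x24  0xf9  0x8d  0xf5  0xbf  0x50  0xf8 ]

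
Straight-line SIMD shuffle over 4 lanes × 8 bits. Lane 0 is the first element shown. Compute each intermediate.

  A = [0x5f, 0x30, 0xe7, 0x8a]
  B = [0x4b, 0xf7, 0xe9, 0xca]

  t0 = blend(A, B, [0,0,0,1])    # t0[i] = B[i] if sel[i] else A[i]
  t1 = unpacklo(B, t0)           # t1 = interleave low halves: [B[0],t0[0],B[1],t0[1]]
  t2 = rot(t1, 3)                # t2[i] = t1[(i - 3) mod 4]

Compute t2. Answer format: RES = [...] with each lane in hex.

RES = [ 0x5f  0xf7  0x30  0x4b ]

  t0: 5f 30 e7 ca
  t1: 4b 5f f7 30
  t2: 5f f7 30 4b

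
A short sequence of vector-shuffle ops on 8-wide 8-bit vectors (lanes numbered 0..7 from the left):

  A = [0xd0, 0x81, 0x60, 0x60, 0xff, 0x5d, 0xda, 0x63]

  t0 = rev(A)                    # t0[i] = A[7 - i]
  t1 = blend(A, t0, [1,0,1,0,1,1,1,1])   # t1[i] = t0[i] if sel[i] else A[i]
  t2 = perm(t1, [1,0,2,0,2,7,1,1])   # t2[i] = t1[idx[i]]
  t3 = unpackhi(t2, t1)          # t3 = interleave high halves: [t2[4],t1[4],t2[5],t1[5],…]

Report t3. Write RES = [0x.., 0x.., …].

t0 = [0x63, 0xda, 0x5d, 0xff, 0x60, 0x60, 0x81, 0xd0]
t1 = [0x63, 0x81, 0x5d, 0x60, 0x60, 0x60, 0x81, 0xd0]
t2 = [0x81, 0x63, 0x5d, 0x63, 0x5d, 0xd0, 0x81, 0x81]
t3 = [0x5d, 0x60, 0xd0, 0x60, 0x81, 0x81, 0x81, 0xd0]

RES = [ 0x5d  0x60  0xd0  0x60  0x81  0x81  0x81  0xd0 ]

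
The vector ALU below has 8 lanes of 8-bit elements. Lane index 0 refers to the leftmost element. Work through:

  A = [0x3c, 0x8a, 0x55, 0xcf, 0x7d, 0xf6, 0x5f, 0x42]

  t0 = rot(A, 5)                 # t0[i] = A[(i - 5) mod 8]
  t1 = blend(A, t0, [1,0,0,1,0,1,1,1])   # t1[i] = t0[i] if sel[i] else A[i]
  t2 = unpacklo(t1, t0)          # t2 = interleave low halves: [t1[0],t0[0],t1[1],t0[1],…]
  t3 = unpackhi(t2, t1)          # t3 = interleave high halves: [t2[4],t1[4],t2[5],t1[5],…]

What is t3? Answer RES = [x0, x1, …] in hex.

RES = [ 0x55  0x7d  0xf6  0x3c  0x5f  0x8a  0x5f  0x55 ]

→ t0 |cf|7d|f6|5f|42|3c|8a|55|
→ t1 |cf|8a|55|5f|7d|3c|8a|55|
→ t2 |cf|cf|8a|7d|55|f6|5f|5f|
→ t3 |55|7d|f6|3c|5f|8a|5f|55|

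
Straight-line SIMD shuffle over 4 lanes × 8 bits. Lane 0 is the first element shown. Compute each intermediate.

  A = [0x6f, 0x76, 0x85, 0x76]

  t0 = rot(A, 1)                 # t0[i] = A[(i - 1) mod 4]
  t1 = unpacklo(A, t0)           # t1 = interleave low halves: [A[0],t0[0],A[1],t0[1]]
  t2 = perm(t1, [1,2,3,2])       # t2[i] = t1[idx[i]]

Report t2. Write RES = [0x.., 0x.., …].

→ t0 |76|6f|76|85|
→ t1 |6f|76|76|6f|
→ t2 |76|76|6f|76|

RES = [0x76, 0x76, 0x6f, 0x76]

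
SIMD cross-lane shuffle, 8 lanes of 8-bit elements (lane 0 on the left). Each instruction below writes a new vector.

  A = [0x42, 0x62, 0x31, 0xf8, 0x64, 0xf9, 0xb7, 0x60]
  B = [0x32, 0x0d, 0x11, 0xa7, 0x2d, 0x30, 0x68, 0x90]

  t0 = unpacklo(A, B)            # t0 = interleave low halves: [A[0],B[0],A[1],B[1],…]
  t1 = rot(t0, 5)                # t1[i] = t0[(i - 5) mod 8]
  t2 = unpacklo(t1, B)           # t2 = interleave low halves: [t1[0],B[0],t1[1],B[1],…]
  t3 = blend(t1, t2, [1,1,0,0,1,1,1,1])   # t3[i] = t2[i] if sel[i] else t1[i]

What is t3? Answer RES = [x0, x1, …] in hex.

RES = [ 0x0d  0x32  0x11  0xf8  0x11  0x11  0xf8  0xa7 ]

→ t0 |42|32|62|0d|31|11|f8|a7|
→ t1 |0d|31|11|f8|a7|42|32|62|
→ t2 |0d|32|31|0d|11|11|f8|a7|
→ t3 |0d|32|11|f8|11|11|f8|a7|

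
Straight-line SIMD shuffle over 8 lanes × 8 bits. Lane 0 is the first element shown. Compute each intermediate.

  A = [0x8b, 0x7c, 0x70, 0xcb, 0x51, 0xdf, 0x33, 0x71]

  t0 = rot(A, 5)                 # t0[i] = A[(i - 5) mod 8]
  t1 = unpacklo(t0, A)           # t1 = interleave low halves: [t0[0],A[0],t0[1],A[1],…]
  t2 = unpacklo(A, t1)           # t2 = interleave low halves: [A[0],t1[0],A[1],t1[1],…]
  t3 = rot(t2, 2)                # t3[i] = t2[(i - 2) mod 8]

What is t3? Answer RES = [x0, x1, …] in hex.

RES = [0xcb, 0x7c, 0x8b, 0xcb, 0x7c, 0x8b, 0x70, 0x51]

→ t0 |cb|51|df|33|71|8b|7c|70|
→ t1 |cb|8b|51|7c|df|70|33|cb|
→ t2 |8b|cb|7c|8b|70|51|cb|7c|
→ t3 |cb|7c|8b|cb|7c|8b|70|51|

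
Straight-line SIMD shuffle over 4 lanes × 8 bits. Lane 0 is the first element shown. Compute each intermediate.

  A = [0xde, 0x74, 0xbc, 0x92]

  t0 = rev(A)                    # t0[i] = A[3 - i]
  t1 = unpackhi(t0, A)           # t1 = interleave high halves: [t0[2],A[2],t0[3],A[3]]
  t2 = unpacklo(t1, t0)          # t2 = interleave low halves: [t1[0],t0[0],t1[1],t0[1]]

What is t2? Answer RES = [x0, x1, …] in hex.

RES = [ 0x74  0x92  0xbc  0xbc ]

→ t0 |92|bc|74|de|
→ t1 |74|bc|de|92|
→ t2 |74|92|bc|bc|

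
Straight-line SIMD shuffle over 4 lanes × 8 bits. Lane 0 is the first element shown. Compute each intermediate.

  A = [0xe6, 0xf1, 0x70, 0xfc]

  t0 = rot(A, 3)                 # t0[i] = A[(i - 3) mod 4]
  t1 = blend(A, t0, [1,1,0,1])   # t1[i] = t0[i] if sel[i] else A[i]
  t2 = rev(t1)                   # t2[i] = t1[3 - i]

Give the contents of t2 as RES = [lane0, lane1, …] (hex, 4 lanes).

RES = [0xe6, 0x70, 0x70, 0xf1]

  t0: f1 70 fc e6
  t1: f1 70 70 e6
  t2: e6 70 70 f1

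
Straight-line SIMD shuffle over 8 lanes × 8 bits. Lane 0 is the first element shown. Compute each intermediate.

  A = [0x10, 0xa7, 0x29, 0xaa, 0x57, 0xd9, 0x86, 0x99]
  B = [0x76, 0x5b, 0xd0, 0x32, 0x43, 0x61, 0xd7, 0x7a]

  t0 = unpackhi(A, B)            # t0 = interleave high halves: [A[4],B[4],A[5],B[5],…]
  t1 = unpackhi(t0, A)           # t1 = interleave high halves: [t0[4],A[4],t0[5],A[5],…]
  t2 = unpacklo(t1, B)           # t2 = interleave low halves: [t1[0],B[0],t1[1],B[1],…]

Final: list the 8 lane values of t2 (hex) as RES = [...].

RES = [0x86, 0x76, 0x57, 0x5b, 0xd7, 0xd0, 0xd9, 0x32]

  t0: 57 43 d9 61 86 d7 99 7a
  t1: 86 57 d7 d9 99 86 7a 99
  t2: 86 76 57 5b d7 d0 d9 32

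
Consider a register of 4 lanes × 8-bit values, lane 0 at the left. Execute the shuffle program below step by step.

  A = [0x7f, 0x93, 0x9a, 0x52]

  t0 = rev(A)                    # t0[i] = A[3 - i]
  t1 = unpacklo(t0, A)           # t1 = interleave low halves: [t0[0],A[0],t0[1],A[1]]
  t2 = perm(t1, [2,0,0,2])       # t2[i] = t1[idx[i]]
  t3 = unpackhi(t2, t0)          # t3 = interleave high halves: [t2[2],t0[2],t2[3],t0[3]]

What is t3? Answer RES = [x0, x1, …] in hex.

→ t0 |52|9a|93|7f|
→ t1 |52|7f|9a|93|
→ t2 |9a|52|52|9a|
→ t3 |52|93|9a|7f|

RES = [ 0x52  0x93  0x9a  0x7f ]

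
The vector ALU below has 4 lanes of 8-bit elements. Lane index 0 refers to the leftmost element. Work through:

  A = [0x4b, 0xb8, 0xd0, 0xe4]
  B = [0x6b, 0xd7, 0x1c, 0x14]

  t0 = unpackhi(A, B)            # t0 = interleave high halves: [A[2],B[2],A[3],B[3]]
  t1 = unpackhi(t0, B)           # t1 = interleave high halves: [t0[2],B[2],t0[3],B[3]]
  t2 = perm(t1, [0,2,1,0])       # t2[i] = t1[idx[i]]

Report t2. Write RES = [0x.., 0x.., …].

→ t0 |d0|1c|e4|14|
→ t1 |e4|1c|14|14|
→ t2 |e4|14|1c|e4|

RES = [ 0xe4  0x14  0x1c  0xe4 ]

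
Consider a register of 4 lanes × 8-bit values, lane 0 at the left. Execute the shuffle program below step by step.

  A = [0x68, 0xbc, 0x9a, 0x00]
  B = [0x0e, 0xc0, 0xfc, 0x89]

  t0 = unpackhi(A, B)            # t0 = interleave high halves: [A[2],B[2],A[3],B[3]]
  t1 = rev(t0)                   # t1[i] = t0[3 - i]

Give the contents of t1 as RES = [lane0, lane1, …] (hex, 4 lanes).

RES = [ 0x89  0x00  0xfc  0x9a ]

→ t0 |9a|fc|00|89|
→ t1 |89|00|fc|9a|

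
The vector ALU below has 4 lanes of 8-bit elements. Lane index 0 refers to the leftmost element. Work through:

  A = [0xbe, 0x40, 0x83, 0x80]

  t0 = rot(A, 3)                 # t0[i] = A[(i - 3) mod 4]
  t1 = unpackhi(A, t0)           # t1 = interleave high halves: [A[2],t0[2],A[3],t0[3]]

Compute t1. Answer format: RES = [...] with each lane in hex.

t0 = [0x40, 0x83, 0x80, 0xbe]
t1 = [0x83, 0x80, 0x80, 0xbe]

RES = [ 0x83  0x80  0x80  0xbe ]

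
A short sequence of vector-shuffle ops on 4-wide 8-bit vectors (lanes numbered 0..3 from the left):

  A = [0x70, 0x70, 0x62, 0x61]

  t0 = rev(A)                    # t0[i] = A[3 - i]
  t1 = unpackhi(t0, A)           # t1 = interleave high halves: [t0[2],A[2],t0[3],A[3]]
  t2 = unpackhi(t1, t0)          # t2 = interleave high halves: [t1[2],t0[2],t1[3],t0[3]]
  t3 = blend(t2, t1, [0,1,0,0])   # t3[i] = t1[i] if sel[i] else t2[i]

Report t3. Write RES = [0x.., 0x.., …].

RES = [ 0x70  0x62  0x61  0x70 ]

→ t0 |61|62|70|70|
→ t1 |70|62|70|61|
→ t2 |70|70|61|70|
→ t3 |70|62|61|70|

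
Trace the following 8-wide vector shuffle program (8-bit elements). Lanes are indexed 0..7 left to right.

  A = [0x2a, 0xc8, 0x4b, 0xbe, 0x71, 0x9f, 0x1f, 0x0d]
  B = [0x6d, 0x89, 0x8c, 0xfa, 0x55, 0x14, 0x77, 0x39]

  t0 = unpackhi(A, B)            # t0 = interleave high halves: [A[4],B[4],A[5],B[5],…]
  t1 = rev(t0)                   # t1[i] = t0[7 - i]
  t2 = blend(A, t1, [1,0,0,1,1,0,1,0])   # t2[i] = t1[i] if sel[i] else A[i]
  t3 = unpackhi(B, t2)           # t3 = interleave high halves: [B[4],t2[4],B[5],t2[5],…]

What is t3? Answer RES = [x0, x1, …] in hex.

RES = [ 0x55  0x14  0x14  0x9f  0x77  0x55  0x39  0x0d ]

t0 = [0x71, 0x55, 0x9f, 0x14, 0x1f, 0x77, 0x0d, 0x39]
t1 = [0x39, 0x0d, 0x77, 0x1f, 0x14, 0x9f, 0x55, 0x71]
t2 = [0x39, 0xc8, 0x4b, 0x1f, 0x14, 0x9f, 0x55, 0x0d]
t3 = [0x55, 0x14, 0x14, 0x9f, 0x77, 0x55, 0x39, 0x0d]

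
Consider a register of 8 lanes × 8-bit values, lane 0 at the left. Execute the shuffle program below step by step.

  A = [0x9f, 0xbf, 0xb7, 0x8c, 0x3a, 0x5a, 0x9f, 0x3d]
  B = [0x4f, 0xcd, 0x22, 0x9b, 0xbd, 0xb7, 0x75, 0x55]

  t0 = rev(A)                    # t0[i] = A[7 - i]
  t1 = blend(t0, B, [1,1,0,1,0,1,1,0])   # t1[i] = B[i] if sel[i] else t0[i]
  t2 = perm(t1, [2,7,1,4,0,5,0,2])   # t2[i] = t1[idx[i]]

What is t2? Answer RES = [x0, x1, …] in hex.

→ t0 |3d|9f|5a|3a|8c|b7|bf|9f|
→ t1 |4f|cd|5a|9b|8c|b7|75|9f|
→ t2 |5a|9f|cd|8c|4f|b7|4f|5a|

RES = [0x5a, 0x9f, 0xcd, 0x8c, 0x4f, 0xb7, 0x4f, 0x5a]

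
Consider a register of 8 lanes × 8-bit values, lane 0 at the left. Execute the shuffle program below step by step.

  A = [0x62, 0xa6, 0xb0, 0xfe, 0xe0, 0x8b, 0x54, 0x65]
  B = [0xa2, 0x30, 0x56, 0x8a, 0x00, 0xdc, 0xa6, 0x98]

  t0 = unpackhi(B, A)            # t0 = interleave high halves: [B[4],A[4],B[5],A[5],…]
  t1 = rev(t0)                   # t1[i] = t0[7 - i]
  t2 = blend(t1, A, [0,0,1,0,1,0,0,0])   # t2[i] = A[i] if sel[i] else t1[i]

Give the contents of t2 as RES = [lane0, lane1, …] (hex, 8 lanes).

RES = [ 0x65  0x98  0xb0  0xa6  0xe0  0xdc  0xe0  0x00 ]

→ t0 |00|e0|dc|8b|a6|54|98|65|
→ t1 |65|98|54|a6|8b|dc|e0|00|
→ t2 |65|98|b0|a6|e0|dc|e0|00|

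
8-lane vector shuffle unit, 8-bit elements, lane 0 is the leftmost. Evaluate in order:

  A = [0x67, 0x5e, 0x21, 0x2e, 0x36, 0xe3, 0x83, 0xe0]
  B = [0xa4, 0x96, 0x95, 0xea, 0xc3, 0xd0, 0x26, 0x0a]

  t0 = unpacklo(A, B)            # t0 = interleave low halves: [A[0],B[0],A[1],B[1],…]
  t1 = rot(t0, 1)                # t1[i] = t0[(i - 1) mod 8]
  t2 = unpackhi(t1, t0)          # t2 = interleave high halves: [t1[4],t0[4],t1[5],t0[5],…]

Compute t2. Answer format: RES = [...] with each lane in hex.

RES = [0x96, 0x21, 0x21, 0x95, 0x95, 0x2e, 0x2e, 0xea]

→ t0 |67|a4|5e|96|21|95|2e|ea|
→ t1 |ea|67|a4|5e|96|21|95|2e|
→ t2 |96|21|21|95|95|2e|2e|ea|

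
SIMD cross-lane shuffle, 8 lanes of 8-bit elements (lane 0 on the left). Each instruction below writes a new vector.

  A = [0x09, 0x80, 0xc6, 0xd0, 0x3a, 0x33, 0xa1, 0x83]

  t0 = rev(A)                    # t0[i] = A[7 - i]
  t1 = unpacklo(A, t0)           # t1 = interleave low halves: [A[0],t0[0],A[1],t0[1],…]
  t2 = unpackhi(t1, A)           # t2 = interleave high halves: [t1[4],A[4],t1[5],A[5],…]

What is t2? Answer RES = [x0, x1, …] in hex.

  t0: 83 a1 33 3a d0 c6 80 09
  t1: 09 83 80 a1 c6 33 d0 3a
  t2: c6 3a 33 33 d0 a1 3a 83

RES = [0xc6, 0x3a, 0x33, 0x33, 0xd0, 0xa1, 0x3a, 0x83]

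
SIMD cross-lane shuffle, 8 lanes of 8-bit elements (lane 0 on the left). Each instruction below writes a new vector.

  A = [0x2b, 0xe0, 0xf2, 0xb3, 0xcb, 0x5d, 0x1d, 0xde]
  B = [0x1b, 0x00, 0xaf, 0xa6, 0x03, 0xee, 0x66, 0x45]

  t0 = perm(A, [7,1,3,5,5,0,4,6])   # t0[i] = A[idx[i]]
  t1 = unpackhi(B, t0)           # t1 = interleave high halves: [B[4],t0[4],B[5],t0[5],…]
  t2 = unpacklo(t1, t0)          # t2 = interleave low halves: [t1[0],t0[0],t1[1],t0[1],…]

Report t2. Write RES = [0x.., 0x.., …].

  t0: de e0 b3 5d 5d 2b cb 1d
  t1: 03 5d ee 2b 66 cb 45 1d
  t2: 03 de 5d e0 ee b3 2b 5d

RES = [ 0x03  0xde  0x5d  0xe0  0xee  0xb3  0x2b  0x5d ]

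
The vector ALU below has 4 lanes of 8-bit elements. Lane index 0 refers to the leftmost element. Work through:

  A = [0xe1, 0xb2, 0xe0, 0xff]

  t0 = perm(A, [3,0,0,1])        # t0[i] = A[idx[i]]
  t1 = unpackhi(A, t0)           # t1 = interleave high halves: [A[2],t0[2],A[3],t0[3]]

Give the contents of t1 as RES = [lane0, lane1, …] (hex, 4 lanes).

RES = [ 0xe0  0xe1  0xff  0xb2 ]

→ t0 |ff|e1|e1|b2|
→ t1 |e0|e1|ff|b2|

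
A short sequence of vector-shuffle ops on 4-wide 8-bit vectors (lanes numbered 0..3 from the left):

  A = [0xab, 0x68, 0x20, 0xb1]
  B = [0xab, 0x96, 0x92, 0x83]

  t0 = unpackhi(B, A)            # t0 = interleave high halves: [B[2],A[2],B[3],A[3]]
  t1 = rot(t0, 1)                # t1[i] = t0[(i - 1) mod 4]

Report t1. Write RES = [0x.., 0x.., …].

RES = [0xb1, 0x92, 0x20, 0x83]

→ t0 |92|20|83|b1|
→ t1 |b1|92|20|83|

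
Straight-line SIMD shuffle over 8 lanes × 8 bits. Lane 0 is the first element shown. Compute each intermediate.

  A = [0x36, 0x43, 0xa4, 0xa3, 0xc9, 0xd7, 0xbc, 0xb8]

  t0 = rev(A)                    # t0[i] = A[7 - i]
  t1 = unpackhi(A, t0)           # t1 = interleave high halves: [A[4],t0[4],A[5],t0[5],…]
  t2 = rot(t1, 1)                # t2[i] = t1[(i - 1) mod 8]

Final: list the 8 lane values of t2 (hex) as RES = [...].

  t0: b8 bc d7 c9 a3 a4 43 36
  t1: c9 a3 d7 a4 bc 43 b8 36
  t2: 36 c9 a3 d7 a4 bc 43 b8

RES = [ 0x36  0xc9  0xa3  0xd7  0xa4  0xbc  0x43  0xb8 ]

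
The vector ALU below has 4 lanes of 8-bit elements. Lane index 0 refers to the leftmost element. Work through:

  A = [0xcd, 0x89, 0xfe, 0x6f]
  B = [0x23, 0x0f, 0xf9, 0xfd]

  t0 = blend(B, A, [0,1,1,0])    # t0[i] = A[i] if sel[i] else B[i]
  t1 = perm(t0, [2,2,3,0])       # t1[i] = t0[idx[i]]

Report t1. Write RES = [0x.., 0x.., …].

t0 = [0x23, 0x89, 0xfe, 0xfd]
t1 = [0xfe, 0xfe, 0xfd, 0x23]

RES = [0xfe, 0xfe, 0xfd, 0x23]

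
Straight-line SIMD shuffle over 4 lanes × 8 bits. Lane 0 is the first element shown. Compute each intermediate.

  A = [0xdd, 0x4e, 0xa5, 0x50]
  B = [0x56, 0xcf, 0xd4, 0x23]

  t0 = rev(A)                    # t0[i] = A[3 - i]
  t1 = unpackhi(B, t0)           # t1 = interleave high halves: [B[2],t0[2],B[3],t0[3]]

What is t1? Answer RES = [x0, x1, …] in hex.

RES = [ 0xd4  0x4e  0x23  0xdd ]

t0 = [0x50, 0xa5, 0x4e, 0xdd]
t1 = [0xd4, 0x4e, 0x23, 0xdd]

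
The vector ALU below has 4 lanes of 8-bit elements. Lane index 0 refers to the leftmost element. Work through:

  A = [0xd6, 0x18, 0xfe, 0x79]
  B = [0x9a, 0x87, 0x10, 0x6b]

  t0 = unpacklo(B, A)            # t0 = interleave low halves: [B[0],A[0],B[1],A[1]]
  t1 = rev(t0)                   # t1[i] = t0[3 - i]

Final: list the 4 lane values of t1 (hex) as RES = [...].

→ t0 |9a|d6|87|18|
→ t1 |18|87|d6|9a|

RES = [ 0x18  0x87  0xd6  0x9a ]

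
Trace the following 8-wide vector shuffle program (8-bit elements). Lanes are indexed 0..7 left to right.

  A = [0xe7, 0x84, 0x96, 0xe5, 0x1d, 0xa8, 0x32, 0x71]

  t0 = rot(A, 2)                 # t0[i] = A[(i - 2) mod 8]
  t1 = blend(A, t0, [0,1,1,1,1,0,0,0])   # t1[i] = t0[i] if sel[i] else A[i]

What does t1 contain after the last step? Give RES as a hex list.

→ t0 |32|71|e7|84|96|e5|1d|a8|
→ t1 |e7|71|e7|84|96|a8|32|71|

RES = [0xe7, 0x71, 0xe7, 0x84, 0x96, 0xa8, 0x32, 0x71]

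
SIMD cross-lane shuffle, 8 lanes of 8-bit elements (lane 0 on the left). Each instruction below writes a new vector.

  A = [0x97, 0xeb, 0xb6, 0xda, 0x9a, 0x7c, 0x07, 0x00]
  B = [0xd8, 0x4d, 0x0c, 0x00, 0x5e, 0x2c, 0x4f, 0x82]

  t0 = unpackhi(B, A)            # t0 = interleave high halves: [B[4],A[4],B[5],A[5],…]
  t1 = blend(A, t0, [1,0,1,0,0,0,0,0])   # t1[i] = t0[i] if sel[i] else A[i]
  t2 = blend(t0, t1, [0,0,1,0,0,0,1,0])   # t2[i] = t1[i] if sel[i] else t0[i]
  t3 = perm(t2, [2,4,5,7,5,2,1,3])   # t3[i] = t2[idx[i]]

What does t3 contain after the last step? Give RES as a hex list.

RES = [ 0x2c  0x4f  0x07  0x00  0x07  0x2c  0x9a  0x7c ]

t0 = [0x5e, 0x9a, 0x2c, 0x7c, 0x4f, 0x07, 0x82, 0x00]
t1 = [0x5e, 0xeb, 0x2c, 0xda, 0x9a, 0x7c, 0x07, 0x00]
t2 = [0x5e, 0x9a, 0x2c, 0x7c, 0x4f, 0x07, 0x07, 0x00]
t3 = [0x2c, 0x4f, 0x07, 0x00, 0x07, 0x2c, 0x9a, 0x7c]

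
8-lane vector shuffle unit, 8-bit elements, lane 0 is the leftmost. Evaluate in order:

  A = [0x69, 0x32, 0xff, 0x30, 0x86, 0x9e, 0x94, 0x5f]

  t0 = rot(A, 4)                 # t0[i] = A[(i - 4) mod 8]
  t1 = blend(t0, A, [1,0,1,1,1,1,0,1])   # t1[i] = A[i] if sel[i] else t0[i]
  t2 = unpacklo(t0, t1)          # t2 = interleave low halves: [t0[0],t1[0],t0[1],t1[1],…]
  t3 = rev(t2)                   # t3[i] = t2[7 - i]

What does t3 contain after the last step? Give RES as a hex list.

→ t0 |86|9e|94|5f|69|32|ff|30|
→ t1 |69|9e|ff|30|86|9e|ff|5f|
→ t2 |86|69|9e|9e|94|ff|5f|30|
→ t3 |30|5f|ff|94|9e|9e|69|86|

RES = [0x30, 0x5f, 0xff, 0x94, 0x9e, 0x9e, 0x69, 0x86]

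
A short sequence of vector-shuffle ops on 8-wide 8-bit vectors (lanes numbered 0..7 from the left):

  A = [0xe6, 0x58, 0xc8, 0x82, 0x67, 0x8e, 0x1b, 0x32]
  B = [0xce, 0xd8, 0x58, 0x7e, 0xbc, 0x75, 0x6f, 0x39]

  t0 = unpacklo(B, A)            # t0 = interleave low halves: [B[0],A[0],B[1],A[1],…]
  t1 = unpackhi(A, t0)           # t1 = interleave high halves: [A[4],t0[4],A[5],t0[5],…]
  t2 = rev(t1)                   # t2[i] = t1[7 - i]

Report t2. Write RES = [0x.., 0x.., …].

t0 = [0xce, 0xe6, 0xd8, 0x58, 0x58, 0xc8, 0x7e, 0x82]
t1 = [0x67, 0x58, 0x8e, 0xc8, 0x1b, 0x7e, 0x32, 0x82]
t2 = [0x82, 0x32, 0x7e, 0x1b, 0xc8, 0x8e, 0x58, 0x67]

RES = [ 0x82  0x32  0x7e  0x1b  0xc8  0x8e  0x58  0x67 ]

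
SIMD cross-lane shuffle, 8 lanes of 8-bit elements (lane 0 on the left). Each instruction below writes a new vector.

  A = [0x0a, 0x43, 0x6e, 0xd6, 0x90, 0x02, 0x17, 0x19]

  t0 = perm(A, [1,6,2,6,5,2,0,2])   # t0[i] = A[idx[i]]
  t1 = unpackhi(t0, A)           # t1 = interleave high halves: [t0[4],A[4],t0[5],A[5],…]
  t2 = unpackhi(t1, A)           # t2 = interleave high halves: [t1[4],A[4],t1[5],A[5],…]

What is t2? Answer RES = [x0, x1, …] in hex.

→ t0 |43|17|6e|17|02|6e|0a|6e|
→ t1 |02|90|6e|02|0a|17|6e|19|
→ t2 |0a|90|17|02|6e|17|19|19|

RES = [0x0a, 0x90, 0x17, 0x02, 0x6e, 0x17, 0x19, 0x19]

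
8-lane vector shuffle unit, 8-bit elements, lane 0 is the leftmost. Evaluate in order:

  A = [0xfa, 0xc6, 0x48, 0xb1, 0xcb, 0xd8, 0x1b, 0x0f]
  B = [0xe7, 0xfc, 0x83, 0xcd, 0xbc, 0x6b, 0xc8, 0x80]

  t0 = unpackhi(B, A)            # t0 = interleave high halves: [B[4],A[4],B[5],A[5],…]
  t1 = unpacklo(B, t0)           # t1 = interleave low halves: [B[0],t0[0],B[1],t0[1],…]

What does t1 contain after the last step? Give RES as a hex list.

RES = [0xe7, 0xbc, 0xfc, 0xcb, 0x83, 0x6b, 0xcd, 0xd8]

→ t0 |bc|cb|6b|d8|c8|1b|80|0f|
→ t1 |e7|bc|fc|cb|83|6b|cd|d8|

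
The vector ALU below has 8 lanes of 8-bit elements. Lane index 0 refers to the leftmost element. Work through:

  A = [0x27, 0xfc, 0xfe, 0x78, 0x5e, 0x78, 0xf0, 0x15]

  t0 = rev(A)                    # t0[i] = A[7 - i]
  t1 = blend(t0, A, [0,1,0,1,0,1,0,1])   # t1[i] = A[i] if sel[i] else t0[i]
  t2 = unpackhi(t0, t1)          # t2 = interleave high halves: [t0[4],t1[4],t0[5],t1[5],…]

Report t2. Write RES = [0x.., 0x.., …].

→ t0 |15|f0|78|5e|78|fe|fc|27|
→ t1 |15|fc|78|78|78|78|fc|15|
→ t2 |78|78|fe|78|fc|fc|27|15|

RES = [ 0x78  0x78  0xfe  0x78  0xfc  0xfc  0x27  0x15 ]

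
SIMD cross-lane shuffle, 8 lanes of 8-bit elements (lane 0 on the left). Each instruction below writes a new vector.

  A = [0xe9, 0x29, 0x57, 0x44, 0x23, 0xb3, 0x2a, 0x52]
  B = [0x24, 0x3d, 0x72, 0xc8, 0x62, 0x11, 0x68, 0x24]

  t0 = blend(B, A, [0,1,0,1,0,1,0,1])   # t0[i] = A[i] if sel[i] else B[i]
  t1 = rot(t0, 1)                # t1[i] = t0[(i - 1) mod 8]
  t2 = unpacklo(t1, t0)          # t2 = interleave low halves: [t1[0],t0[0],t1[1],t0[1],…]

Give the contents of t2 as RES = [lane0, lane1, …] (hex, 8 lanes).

  t0: 24 29 72 44 62 b3 68 52
  t1: 52 24 29 72 44 62 b3 68
  t2: 52 24 24 29 29 72 72 44

RES = [ 0x52  0x24  0x24  0x29  0x29  0x72  0x72  0x44 ]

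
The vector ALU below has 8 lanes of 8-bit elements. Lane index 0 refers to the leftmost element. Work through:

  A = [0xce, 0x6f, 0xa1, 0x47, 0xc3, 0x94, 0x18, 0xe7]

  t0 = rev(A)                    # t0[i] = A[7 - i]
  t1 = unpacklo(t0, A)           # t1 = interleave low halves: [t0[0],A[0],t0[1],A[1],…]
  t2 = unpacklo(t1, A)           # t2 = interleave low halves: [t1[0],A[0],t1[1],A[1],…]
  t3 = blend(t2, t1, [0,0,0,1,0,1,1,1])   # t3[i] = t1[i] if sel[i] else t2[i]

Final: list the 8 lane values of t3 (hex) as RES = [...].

RES = [ 0xe7  0xce  0xce  0x6f  0x18  0xa1  0xc3  0x47 ]

→ t0 |e7|18|94|c3|47|a1|6f|ce|
→ t1 |e7|ce|18|6f|94|a1|c3|47|
→ t2 |e7|ce|ce|6f|18|a1|6f|47|
→ t3 |e7|ce|ce|6f|18|a1|c3|47|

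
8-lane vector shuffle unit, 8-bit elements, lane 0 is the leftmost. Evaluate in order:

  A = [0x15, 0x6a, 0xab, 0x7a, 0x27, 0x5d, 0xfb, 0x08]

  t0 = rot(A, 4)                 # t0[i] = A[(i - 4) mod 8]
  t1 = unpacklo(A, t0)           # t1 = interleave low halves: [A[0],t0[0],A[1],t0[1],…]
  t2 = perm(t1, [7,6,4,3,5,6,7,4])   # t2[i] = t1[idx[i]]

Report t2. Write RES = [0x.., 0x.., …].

RES = [0x08, 0x7a, 0xab, 0x5d, 0xfb, 0x7a, 0x08, 0xab]

→ t0 |27|5d|fb|08|15|6a|ab|7a|
→ t1 |15|27|6a|5d|ab|fb|7a|08|
→ t2 |08|7a|ab|5d|fb|7a|08|ab|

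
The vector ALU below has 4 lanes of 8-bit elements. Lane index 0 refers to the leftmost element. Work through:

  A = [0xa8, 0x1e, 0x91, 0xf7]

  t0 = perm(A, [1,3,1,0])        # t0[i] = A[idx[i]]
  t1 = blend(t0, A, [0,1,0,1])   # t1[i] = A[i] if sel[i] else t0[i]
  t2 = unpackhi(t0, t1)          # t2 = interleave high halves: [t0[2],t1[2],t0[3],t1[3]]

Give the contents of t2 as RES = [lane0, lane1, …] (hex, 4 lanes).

RES = [ 0x1e  0x1e  0xa8  0xf7 ]

t0 = [0x1e, 0xf7, 0x1e, 0xa8]
t1 = [0x1e, 0x1e, 0x1e, 0xf7]
t2 = [0x1e, 0x1e, 0xa8, 0xf7]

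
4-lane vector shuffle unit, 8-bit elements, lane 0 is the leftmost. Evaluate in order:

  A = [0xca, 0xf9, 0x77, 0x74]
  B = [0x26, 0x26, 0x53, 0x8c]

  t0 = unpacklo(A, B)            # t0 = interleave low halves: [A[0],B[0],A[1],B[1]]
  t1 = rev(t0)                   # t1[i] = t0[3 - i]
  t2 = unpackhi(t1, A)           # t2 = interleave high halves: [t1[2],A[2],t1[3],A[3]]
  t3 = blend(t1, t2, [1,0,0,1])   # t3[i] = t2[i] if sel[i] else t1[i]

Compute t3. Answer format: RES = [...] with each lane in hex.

→ t0 |ca|26|f9|26|
→ t1 |26|f9|26|ca|
→ t2 |26|77|ca|74|
→ t3 |26|f9|26|74|

RES = [0x26, 0xf9, 0x26, 0x74]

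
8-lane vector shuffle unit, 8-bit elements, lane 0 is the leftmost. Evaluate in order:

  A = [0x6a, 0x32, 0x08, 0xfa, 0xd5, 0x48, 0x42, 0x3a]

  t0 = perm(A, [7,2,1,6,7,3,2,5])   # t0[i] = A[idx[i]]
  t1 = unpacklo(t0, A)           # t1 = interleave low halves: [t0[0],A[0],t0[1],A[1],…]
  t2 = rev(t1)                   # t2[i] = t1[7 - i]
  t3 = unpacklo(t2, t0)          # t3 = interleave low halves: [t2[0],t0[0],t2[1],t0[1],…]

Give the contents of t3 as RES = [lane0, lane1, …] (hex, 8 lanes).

t0 = [0x3a, 0x08, 0x32, 0x42, 0x3a, 0xfa, 0x08, 0x48]
t1 = [0x3a, 0x6a, 0x08, 0x32, 0x32, 0x08, 0x42, 0xfa]
t2 = [0xfa, 0x42, 0x08, 0x32, 0x32, 0x08, 0x6a, 0x3a]
t3 = [0xfa, 0x3a, 0x42, 0x08, 0x08, 0x32, 0x32, 0x42]

RES = [0xfa, 0x3a, 0x42, 0x08, 0x08, 0x32, 0x32, 0x42]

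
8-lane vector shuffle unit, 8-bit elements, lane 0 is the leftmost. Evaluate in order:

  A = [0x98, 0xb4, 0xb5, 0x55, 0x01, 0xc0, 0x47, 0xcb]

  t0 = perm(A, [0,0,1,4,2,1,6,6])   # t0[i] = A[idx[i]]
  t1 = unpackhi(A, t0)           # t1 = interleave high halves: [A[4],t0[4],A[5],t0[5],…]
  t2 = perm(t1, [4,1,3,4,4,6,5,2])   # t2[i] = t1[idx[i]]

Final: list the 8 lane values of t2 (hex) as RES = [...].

t0 = [0x98, 0x98, 0xb4, 0x01, 0xb5, 0xb4, 0x47, 0x47]
t1 = [0x01, 0xb5, 0xc0, 0xb4, 0x47, 0x47, 0xcb, 0x47]
t2 = [0x47, 0xb5, 0xb4, 0x47, 0x47, 0xcb, 0x47, 0xc0]

RES = [ 0x47  0xb5  0xb4  0x47  0x47  0xcb  0x47  0xc0 ]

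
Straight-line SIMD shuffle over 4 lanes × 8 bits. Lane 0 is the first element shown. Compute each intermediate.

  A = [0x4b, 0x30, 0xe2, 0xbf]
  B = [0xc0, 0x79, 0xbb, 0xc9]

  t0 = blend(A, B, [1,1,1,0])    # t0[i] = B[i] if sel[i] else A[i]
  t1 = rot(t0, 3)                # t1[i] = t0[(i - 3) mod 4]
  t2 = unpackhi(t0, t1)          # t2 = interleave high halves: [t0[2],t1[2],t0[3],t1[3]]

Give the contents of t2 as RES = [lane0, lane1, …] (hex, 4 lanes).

  t0: c0 79 bb bf
  t1: 79 bb bf c0
  t2: bb bf bf c0

RES = [0xbb, 0xbf, 0xbf, 0xc0]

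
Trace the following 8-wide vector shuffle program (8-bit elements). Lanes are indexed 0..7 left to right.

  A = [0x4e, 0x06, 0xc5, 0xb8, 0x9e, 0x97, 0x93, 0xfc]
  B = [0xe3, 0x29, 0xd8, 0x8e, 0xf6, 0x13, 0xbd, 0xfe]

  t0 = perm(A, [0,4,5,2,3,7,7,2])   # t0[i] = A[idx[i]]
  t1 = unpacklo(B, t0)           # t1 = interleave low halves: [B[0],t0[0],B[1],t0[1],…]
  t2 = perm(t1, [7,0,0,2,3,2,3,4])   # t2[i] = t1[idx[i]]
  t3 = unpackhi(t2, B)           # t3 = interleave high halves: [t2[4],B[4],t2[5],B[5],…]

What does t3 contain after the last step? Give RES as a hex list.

  t0: 4e 9e 97 c5 b8 fc fc c5
  t1: e3 4e 29 9e d8 97 8e c5
  t2: c5 e3 e3 29 9e 29 9e d8
  t3: 9e f6 29 13 9e bd d8 fe

RES = [ 0x9e  0xf6  0x29  0x13  0x9e  0xbd  0xd8  0xfe ]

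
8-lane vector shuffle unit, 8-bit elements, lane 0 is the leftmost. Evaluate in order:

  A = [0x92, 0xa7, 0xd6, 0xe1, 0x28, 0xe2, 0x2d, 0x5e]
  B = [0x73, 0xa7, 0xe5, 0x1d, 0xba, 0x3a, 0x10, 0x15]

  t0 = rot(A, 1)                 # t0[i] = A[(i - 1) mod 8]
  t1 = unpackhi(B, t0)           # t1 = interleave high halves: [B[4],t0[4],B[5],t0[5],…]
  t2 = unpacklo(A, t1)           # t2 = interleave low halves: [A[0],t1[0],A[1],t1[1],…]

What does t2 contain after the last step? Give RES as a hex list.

→ t0 |5e|92|a7|d6|e1|28|e2|2d|
→ t1 |ba|e1|3a|28|10|e2|15|2d|
→ t2 |92|ba|a7|e1|d6|3a|e1|28|

RES = [0x92, 0xba, 0xa7, 0xe1, 0xd6, 0x3a, 0xe1, 0x28]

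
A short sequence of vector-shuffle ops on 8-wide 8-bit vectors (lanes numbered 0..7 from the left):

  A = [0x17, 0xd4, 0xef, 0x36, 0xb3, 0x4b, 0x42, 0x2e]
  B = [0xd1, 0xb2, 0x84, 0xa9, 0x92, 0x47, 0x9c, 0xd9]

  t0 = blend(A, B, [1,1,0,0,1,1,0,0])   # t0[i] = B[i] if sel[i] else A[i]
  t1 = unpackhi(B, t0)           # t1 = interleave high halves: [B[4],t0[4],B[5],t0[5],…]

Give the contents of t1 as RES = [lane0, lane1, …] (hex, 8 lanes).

RES = [0x92, 0x92, 0x47, 0x47, 0x9c, 0x42, 0xd9, 0x2e]

→ t0 |d1|b2|ef|36|92|47|42|2e|
→ t1 |92|92|47|47|9c|42|d9|2e|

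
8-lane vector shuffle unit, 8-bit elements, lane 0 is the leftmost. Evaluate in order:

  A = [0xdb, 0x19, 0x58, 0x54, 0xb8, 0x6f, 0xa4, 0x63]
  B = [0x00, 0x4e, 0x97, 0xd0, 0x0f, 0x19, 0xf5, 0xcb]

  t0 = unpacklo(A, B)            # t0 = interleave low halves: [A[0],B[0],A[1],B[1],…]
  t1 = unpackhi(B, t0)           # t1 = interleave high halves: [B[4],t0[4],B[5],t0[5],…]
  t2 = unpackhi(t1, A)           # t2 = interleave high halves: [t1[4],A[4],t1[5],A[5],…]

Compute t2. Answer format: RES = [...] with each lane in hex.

→ t0 |db|00|19|4e|58|97|54|d0|
→ t1 |0f|58|19|97|f5|54|cb|d0|
→ t2 |f5|b8|54|6f|cb|a4|d0|63|

RES = [ 0xf5  0xb8  0x54  0x6f  0xcb  0xa4  0xd0  0x63 ]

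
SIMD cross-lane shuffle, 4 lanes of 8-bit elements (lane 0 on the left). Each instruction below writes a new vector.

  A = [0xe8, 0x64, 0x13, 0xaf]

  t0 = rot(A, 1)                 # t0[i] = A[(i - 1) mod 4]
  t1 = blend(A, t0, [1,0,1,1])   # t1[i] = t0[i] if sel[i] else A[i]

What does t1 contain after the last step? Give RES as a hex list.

t0 = [0xaf, 0xe8, 0x64, 0x13]
t1 = [0xaf, 0x64, 0x64, 0x13]

RES = [0xaf, 0x64, 0x64, 0x13]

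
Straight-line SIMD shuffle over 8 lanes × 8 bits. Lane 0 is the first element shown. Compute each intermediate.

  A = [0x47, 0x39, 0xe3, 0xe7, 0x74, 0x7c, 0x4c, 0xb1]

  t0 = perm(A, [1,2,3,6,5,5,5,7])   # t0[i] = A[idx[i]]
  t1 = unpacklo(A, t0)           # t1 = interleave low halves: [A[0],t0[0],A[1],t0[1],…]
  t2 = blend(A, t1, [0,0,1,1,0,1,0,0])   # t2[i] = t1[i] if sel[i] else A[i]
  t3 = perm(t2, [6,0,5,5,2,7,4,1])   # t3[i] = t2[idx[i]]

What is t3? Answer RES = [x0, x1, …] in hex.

RES = [0x4c, 0x47, 0xe7, 0xe7, 0x39, 0xb1, 0x74, 0x39]

  t0: 39 e3 e7 4c 7c 7c 7c b1
  t1: 47 39 39 e3 e3 e7 e7 4c
  t2: 47 39 39 e3 74 e7 4c b1
  t3: 4c 47 e7 e7 39 b1 74 39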